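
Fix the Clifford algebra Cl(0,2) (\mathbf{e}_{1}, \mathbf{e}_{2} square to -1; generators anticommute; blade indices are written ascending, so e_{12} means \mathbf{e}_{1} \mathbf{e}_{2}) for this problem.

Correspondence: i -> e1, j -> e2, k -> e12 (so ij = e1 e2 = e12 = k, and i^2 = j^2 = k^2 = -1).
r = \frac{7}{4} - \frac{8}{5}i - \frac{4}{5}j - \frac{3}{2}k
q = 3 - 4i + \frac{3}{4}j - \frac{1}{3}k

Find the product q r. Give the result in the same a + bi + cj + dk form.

In blades: q = 3 - 4 e_{1} + \frac{3}{4} e_{2} - \frac{1}{3} e_{12}, r = \frac{7}{4} - \frac{8}{5} e_{1} - \frac{4}{5} e_{2} - \frac{3}{2} e_{12}.
Distribute q over r term by term (generator squares from the signature, products reordered to ascending indices): (3)*r = \frac{21}{4} - \frac{24}{5} e_{1} - \frac{12}{5} e_{2} - \frac{9}{2} e_{12}; (-4 e_{1})*r = -\frac{32}{5} - 7 e_{1} - 6 e_{2} + \frac{16}{5} e_{12}; (\frac{3}{4} e_{2})*r = \frac{3}{5} - \frac{9}{8} e_{1} + \frac{21}{16} e_{2} + \frac{6}{5} e_{12}; (-\frac{1}{3} e_{12})*r = -\frac{1}{2} - \frac{4}{15} e_{1} + \frac{8}{15} e_{2} - \frac{7}{12} e_{12}.
Sum: -\frac{21}{20} - \frac{1583}{120} e_{1} - \frac{1573}{240} e_{2} - \frac{41}{60} e_{12}; translating back through the correspondence:
Answer: -\frac{21}{20} - \frac{1583}{120}i - \frac{1573}{240}j - \frac{41}{60}k


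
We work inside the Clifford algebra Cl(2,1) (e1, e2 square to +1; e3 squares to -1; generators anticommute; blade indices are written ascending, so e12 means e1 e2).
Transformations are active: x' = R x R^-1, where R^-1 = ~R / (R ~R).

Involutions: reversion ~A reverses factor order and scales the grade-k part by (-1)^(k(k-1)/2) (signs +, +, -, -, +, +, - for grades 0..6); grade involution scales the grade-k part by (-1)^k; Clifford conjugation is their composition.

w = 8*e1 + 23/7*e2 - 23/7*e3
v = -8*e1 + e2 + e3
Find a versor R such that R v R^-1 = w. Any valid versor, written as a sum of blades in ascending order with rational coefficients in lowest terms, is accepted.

Equal squares first: v^2 = w^2 = 64. Then v + w = 30/7*e2 - 16/7*e3 is a versor taking v to w, provided it is invertible.
Answer: 30/7*e2 - 16/7*e3


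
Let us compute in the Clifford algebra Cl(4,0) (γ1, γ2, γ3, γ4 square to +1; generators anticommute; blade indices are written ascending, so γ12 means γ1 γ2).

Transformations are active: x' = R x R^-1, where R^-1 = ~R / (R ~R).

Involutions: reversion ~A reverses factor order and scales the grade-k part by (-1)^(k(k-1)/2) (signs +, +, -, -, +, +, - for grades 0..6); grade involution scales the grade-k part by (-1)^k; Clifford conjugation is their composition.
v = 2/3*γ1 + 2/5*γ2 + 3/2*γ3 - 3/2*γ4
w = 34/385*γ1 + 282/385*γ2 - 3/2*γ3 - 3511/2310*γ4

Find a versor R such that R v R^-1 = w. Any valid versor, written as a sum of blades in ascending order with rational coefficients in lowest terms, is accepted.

Construction: equal norms (both 2297/450) license R = v + w = 872/1155*γ1 + 436/385*γ2 - 3488/1155*γ4 — nothing changes along that direction, while (v - w)/2 changes sign, so v maps onto w.
Answer: 872/1155*γ1 + 436/385*γ2 - 3488/1155*γ4


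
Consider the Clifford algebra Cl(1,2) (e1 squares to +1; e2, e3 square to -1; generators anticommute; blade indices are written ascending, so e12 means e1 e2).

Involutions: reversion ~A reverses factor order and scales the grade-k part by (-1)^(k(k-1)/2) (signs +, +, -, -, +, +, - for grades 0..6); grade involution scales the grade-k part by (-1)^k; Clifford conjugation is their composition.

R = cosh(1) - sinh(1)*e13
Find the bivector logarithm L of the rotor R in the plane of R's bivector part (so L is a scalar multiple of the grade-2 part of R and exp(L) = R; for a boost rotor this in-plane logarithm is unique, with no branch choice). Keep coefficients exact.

The scalar part of R is cosh(1), which fixes the rapidity magnitude through cosh (cosh is even, so it cannot fix the sign — the bivector part carries that); dividing the bivector part by sinh of the rapidity gives the plane, and L = rapidity * plane, where the joint sign ambiguity of (rapidity, plane) cancels in the product.
Concretely: cosh(rapidity) = cosh(1) gives rapidity = ±1, and since rapidity/sinh(rapidity) is even the sign is immaterial: L = (rapidity/sinh(rapidity)) * <R>_2 = (1/sinh(1)) * <R>_2.
Answer: -e13


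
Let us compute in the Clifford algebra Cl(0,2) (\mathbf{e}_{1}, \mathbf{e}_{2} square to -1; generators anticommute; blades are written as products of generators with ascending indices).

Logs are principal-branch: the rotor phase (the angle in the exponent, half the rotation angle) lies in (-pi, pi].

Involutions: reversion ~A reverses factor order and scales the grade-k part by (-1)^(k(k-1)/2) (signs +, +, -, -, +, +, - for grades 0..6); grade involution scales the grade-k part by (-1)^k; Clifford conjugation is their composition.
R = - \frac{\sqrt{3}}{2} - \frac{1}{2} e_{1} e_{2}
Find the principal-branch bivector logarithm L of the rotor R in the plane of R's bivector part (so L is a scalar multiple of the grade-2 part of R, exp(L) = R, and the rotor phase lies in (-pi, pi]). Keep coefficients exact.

The scalar part of R is - \frac{\sqrt{3}}{2}, and that scalar determines the rotor phase on the principal branch; recovering the unit plane as bivector-part over sine of the phase gives L = phase * plane.
Concretely: cos(phase) = - \frac{\sqrt{3}}{2} gives phase = ±\frac{5 \pi}{6}, and since phase/sin(phase) is even the sign is immaterial: L = (phase/sin(phase)) * <R>_2 = (\frac{5 \pi}{3}) * <R>_2.
Answer: - \frac{5 \pi}{6} e_{1} e_{2}


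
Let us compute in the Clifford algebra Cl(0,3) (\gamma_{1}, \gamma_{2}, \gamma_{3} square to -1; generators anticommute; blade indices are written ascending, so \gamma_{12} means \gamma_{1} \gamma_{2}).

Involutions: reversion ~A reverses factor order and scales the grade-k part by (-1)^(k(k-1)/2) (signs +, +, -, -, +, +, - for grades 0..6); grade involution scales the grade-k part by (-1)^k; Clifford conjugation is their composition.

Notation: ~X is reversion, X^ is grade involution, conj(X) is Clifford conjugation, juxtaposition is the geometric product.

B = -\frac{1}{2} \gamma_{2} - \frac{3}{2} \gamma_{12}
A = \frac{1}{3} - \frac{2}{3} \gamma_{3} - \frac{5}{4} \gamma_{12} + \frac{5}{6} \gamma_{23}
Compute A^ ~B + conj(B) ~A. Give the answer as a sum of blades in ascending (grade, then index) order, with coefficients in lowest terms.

first term: \frac{15}{8} - \frac{5}{8} \gamma_{1} - \frac{1}{6} \gamma_{2} - \frac{5}{12} \gamma_{3} + \frac{1}{2} \gamma_{12} + \frac{5}{4} \gamma_{13} + \frac{1}{3} \gamma_{23} + \gamma_{123}
second term: -\frac{15}{8} + \frac{5}{8} \gamma_{1} + \frac{1}{6} \gamma_{2} + \frac{5}{12} \gamma_{3} + \frac{1}{2} \gamma_{12} + \frac{5}{4} \gamma_{13} - \frac{1}{3} \gamma_{23} - \gamma_{123}
Answer: \gamma_{12} + \frac{5}{2} \gamma_{13}


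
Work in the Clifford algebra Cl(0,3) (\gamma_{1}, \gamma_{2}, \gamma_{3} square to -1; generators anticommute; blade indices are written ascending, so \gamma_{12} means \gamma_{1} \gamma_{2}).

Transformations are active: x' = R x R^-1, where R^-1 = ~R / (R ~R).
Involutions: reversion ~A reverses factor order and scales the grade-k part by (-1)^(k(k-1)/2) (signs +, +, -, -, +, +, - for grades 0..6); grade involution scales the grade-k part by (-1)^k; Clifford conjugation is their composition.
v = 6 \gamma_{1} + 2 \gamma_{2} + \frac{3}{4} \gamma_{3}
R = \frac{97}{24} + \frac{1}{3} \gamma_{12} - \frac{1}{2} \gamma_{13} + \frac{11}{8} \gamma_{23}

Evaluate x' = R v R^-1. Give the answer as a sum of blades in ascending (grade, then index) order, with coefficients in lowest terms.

~R = \frac{97}{24} - \frac{1}{3} \gamma_{12} + \frac{1}{2} \gamma_{13} - \frac{11}{8} \gamma_{23}, and R ~R = \frac{5353}{288}, so R^-1 = ~R / (\frac{5353}{288}).
R v = \frac{575}{24} \gamma_{1} + \frac{869}{96} \gamma_{2} + \frac{89}{32} \gamma_{3} + \frac{19}{2} \gamma_{123}
Answer: \frac{31181}{5353} \gamma_{1} + \frac{52413}{21412} \gamma_{2} + \frac{4284}{5353} \gamma_{3}


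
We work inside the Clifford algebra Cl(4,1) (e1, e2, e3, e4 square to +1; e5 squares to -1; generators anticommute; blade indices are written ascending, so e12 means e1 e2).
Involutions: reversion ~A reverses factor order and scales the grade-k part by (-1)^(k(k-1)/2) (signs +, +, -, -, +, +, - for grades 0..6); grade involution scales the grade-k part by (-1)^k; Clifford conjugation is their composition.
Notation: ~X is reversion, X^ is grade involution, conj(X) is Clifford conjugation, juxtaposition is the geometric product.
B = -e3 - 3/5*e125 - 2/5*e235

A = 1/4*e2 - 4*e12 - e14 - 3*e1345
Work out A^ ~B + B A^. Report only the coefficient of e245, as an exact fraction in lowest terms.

first term: 12/5*e5 + 3/20*e15 + 1/4*e23 - 1/10*e35 + 4*e123 - 6/5*e124 - e134 - 8/5*e135 + 3*e145 + 9/5*e234 - 3/5*e245 - 2/5*e12345
second term: -12/5*e5 - 3/20*e15 - 1/4*e23 + 1/10*e35 + 4*e123 + 6/5*e124 - e134 - 8/5*e135 - 3*e145 - 9/5*e234 - 3/5*e245 + 2/5*e12345
Answer: -6/5


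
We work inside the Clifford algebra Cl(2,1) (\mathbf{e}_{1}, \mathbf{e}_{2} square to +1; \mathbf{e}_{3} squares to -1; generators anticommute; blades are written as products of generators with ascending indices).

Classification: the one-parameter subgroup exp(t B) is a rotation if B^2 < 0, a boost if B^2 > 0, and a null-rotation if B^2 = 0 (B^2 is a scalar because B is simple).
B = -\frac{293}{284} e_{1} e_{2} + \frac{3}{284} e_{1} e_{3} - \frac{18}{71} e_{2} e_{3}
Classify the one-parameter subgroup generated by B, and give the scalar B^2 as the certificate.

B^2 term by term: the squares give (-\frac{293}{284})^2*(e_{1} e_{2})^2 + (\frac{3}{284})^2*(e_{1} e_{3})^2 + (-\frac{18}{71})^2*(e_{2} e_{3})^2 = \frac{85849}{80656}*(-1) + \frac{9}{80656}*(+1) + \frac{324}{5041}*(+1) = -1 (each basis 2-blade squares to minus the product of its generators' squares); cross terms between blades sharing an index anticommute and cancel. So B^2 = -1.
Answer: rotation, certificate B^2 = -1. Note: conjugating B changes its blade decomposition but never the scalar B^2 = -1, whose sign settles the classification.


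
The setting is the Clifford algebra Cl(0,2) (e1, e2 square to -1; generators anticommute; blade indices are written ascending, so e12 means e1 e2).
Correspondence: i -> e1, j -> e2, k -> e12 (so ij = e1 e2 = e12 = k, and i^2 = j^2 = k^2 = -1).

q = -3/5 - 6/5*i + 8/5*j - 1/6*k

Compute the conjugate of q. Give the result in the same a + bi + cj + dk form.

In blades: q = -3/5 - 6/5*e1 + 8/5*e2 - 1/6*e12.
Conjugation here is Clifford conjugation: the scalar is fixed and the grade-1 and grade-2 blades all flip sign, giving -3/5 + 6/5*e1 - 8/5*e2 + 1/6*e12; translating back:
Answer: -3/5 + 6/5*i - 8/5*j + 1/6*k


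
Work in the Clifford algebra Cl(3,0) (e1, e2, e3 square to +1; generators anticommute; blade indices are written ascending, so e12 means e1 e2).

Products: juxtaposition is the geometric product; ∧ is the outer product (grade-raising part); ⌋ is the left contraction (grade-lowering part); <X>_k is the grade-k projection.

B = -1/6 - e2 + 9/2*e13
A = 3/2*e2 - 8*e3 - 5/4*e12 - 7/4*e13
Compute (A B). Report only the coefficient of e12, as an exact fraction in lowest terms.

step 1: 51/8 + 149/4*e1 - 1/4*e2 + 4/3*e3 + 5/24*e12 + 7/24*e13 - 19/8*e23 - 17/2*e123
Answer: 5/24


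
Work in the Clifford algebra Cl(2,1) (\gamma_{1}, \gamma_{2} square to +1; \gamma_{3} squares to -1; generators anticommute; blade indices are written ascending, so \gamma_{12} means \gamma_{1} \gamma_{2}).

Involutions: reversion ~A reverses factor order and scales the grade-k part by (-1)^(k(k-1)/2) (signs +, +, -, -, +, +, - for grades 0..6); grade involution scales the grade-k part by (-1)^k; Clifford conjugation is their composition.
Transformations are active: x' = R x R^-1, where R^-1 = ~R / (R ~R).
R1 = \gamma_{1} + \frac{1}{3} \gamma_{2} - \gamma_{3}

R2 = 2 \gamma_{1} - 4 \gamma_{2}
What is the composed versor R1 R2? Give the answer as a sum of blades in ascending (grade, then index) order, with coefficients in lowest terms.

Distribute over the terms of R2 (each basis-blade product reordered to ascending indices, repeated generators contracted through their squares):
R1 (2 \gamma_{1}) = 2 - \frac{2}{3} \gamma_{12} + 2 \gamma_{13}
R1 (-4 \gamma_{2}) = -\frac{4}{3} - 4 \gamma_{12} - 4 \gamma_{23}
Summing the partial products and collecting blades:
Answer: \frac{2}{3} - \frac{14}{3} \gamma_{12} + 2 \gamma_{13} - 4 \gamma_{23}


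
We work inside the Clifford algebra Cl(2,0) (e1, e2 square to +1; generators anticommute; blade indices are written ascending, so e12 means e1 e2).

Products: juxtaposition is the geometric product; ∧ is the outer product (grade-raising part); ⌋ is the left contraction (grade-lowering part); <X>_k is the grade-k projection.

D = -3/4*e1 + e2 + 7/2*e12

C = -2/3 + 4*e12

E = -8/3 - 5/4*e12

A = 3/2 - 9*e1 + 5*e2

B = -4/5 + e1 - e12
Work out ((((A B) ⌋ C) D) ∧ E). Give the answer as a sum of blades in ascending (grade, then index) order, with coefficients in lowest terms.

step 1: -51/5 + 137/10*e1 + 5*e2 - 13/2*e12
step 2: 164/5 - 20*e1 + 274/5*e2 - 204/5*e12
step 3: 1063/5 - 1286/5*e1 - 339/5*e2 + 1359/10*e12
step 4: -8504/15 + 10288/15*e1 + 904/5*e2 - 12563/20*e12
Answer: -8504/15 + 10288/15*e1 + 904/5*e2 - 12563/20*e12


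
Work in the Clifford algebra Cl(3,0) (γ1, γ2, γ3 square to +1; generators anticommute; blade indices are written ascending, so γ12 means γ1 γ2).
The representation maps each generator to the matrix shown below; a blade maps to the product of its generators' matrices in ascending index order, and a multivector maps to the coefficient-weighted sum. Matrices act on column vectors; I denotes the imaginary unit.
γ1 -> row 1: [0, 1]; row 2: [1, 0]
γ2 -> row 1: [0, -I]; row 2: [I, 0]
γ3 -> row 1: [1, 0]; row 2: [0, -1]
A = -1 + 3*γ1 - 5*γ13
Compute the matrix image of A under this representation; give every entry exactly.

Bivector images (products of the table entries): rho(γ13) = rho(γ1)rho(γ3) = row 1: [0, -1]; row 2: [1, 0].
M = (-1)*1 + (3)*rho(γ1) + (-5)*rho(γ13), summed entrywise (1 is the identity matrix):
Answer: row 1: [-1, 8]; row 2: [-2, -1]


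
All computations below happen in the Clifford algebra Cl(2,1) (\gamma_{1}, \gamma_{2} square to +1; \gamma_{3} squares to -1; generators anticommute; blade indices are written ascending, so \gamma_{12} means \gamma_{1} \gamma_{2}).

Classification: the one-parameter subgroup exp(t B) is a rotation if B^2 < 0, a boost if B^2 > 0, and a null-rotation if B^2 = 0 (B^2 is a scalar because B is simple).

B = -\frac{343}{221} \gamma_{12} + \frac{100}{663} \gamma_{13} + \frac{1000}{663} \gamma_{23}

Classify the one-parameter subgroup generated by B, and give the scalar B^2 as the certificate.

B^2 term by term: the squares give (-\frac{343}{221})^2*(\gamma_{12})^2 + (\frac{100}{663})^2*(\gamma_{13})^2 + (\frac{1000}{663})^2*(\gamma_{23})^2 = \frac{117649}{48841}*(-1) + \frac{10000}{439569}*(+1) + \frac{1000000}{439569}*(+1) = -\frac{1}{9} (each basis 2-blade squares to minus the product of its generators' squares); cross terms between blades sharing an index anticommute and cancel. So B^2 = -\frac{1}{9}.
Answer: rotation, certificate B^2 = -\frac{1}{9}. Certificate logic: -\frac{1}{9} is a conjugation-invariant scalar, so its sign fixes rotation versus boost versus null-rotation outright.


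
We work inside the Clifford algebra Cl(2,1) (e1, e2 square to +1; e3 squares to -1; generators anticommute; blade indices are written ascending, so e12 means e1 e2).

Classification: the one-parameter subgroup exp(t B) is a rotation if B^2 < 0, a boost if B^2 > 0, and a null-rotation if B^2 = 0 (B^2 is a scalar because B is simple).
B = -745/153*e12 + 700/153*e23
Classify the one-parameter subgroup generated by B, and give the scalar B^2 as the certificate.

B^2 term by term: the squares give (-745/153)^2*(e12)^2 + (700/153)^2*(e23)^2 = 555025/23409*(-1) + 490000/23409*(+1) = -25/9 (each basis 2-blade squares to minus the product of its generators' squares); cross terms between blades sharing an index anticommute and cancel. So B^2 = -25/9.
Answer: rotation, certificate B^2 = -25/9. Key observation: B^2 = -25/9 is a conjugation invariant, so its sign decides the class regardless of the surface form of B.


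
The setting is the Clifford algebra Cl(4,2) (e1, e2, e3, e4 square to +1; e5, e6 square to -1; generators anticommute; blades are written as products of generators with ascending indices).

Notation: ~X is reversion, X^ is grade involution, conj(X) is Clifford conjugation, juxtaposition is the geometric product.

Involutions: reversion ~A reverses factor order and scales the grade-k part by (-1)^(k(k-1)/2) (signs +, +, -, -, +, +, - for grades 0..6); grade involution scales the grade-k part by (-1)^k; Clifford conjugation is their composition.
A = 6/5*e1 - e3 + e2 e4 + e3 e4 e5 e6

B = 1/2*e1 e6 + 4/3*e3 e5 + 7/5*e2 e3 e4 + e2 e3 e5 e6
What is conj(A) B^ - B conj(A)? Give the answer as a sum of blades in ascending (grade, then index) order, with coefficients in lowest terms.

first term: 7/5*e3 + 4/3*e5 - 3/5*e6 + 12/5*e2 e4 - 4/3*e4 e6 - 8/5*e1 e3 e5 - 1/2*e1 e3 e6 + 2/5*e2 e5 e6 + 42/25*e1 e2 e3 e4 - 1/2*e1 e2 e4 e6 - 1/2*e1 e3 e4 e5 + 4/3*e2 e3 e4 e5 - e3 e4 e5 e6 - 6/5*e1 e2 e3 e5 e6
second term: -7/5*e3 - 4/3*e5 + 3/5*e6 - 12/5*e2 e4 - 4/3*e4 e6 - 8/5*e1 e3 e5 - 1/2*e1 e3 e6 - 2/5*e2 e5 e6 + 42/25*e1 e2 e3 e4 - 1/2*e1 e2 e4 e6 + 1/2*e1 e3 e4 e5 + 4/3*e2 e3 e4 e5 + e3 e4 e5 e6 - 6/5*e1 e2 e3 e5 e6
Answer: 14/5*e3 + 8/3*e5 - 6/5*e6 + 24/5*e2 e4 + 4/5*e2 e5 e6 - e1 e3 e4 e5 - 2*e3 e4 e5 e6


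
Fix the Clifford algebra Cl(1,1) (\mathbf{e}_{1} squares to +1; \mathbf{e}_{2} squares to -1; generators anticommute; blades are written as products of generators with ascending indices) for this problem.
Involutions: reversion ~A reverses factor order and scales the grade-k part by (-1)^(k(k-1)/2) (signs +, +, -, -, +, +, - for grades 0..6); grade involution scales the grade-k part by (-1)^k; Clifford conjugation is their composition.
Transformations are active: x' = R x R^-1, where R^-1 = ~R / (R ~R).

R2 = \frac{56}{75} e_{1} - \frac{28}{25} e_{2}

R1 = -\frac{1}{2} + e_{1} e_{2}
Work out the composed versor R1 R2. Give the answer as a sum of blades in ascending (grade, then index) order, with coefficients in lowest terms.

Distribute over the terms of R1 (each basis-blade product reordered to ascending indices, repeated generators contracted through their squares):
(-\frac{1}{2}) R2 = -\frac{28}{75} e_{1} + \frac{14}{25} e_{2}
(e_{1} e_{2}) R2 = \frac{28}{25} e_{1} - \frac{56}{75} e_{2}
Summing the partial products and collecting blades:
Answer: \frac{56}{75} e_{1} - \frac{14}{75} e_{2}


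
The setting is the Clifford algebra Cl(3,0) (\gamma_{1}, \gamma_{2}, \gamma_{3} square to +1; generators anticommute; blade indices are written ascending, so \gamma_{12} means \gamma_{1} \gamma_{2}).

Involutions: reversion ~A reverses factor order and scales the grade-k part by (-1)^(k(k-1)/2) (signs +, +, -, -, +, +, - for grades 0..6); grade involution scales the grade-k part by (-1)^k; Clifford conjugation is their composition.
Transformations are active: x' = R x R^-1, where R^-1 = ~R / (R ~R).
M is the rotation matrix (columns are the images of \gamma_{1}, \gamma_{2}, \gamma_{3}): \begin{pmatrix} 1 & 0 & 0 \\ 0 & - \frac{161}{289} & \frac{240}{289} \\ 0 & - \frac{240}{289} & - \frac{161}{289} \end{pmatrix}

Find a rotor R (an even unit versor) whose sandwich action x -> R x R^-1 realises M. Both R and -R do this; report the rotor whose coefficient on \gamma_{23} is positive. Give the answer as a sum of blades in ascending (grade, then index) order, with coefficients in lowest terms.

Method: write R = a + b12*\gamma_{12} + b13*\gamma_{13} + b23*\gamma_{23} with a^2 + b12^2 + b13^2 + b23^2 = 1 (so R^-1 = ~R). Expanding the columns R e_j ~R gives tr M = 4a^2 - 1 and, from the antisymmetric part, M21 - M12 = -4a*b12, M13 - M31 = 4a*b13, M32 - M23 = -4a*b23.
Here tr M = -\frac{33}{289}, so a^2 = (1 + tr M)/4 = \frac{64}{289} and a = ±\frac{8}{17}. Taking a = \frac{8}{17}: M21 - M12 = 0, M13 - M31 = 0, M32 - M23 = -\frac{480}{289}, giving b12 = 0, b13 = 0, b23 = \frac{15}{17}, i.e. R = \frac{8}{17} + \frac{15}{17} \gamma_{23}.
Its \gamma_{23} coefficient is already positive.
Answer: \frac{8}{17} + \frac{15}{17} \gamma_{23}. Key observation: the double cover Spin(3) -> SO(3) sends R and -R to the same matrix (trace -\frac{33}{289} here), so the stated sign of the \gamma_{23} coefficient is what selects one sheet.


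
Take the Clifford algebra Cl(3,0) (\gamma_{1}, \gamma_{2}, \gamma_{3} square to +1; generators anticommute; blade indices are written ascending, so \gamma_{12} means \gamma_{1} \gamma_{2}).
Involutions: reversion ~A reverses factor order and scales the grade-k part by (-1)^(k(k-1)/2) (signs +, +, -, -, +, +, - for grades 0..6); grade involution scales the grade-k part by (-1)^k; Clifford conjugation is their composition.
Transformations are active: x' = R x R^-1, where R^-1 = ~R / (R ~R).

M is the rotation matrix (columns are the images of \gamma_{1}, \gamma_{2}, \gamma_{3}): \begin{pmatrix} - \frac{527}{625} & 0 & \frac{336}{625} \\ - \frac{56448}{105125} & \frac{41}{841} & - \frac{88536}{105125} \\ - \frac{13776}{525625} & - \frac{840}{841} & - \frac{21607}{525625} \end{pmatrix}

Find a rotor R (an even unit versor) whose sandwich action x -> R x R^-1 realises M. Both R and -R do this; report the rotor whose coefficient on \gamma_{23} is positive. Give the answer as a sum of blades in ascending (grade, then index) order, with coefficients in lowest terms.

Method: write R = a + b12*\gamma_{12} + b13*\gamma_{13} + b23*\gamma_{23} with a^2 + b12^2 + b13^2 + b23^2 = 1 (so R^-1 = ~R). Expanding the columns R e_j ~R gives tr M = 4a^2 - 1 and, from the antisymmetric part, M21 - M12 = -4a*b12, M13 - M31 = 4a*b13, M32 - M23 = -4a*b23.
Here tr M = -\frac{439189}{525625}, so a^2 = (1 + tr M)/4 = \frac{21609}{525625} and a = ±\frac{147}{725}. Taking a = \frac{147}{725}: M21 - M12 = -\frac{56448}{105125}, M13 - M31 = \frac{296352}{525625}, M32 - M23 = -\frac{16464}{105125}, giving b12 = \frac{96}{145}, b13 = \frac{504}{725}, b23 = \frac{28}{145}, i.e. R = \frac{147}{725} + \frac{96}{145} \gamma_{12} + \frac{504}{725} \gamma_{13} + \frac{28}{145} \gamma_{23}.
Its \gamma_{23} coefficient is already positive.
Answer: \frac{147}{725} + \frac{96}{145} \gamma_{12} + \frac{504}{725} \gamma_{13} + \frac{28}{145} \gamma_{23}. Note: both R and -R realise this M (trace -\frac{439189}{525625}); the covering map identifies them, and the \gamma_{23}-coefficient sign is the tie-breaker.


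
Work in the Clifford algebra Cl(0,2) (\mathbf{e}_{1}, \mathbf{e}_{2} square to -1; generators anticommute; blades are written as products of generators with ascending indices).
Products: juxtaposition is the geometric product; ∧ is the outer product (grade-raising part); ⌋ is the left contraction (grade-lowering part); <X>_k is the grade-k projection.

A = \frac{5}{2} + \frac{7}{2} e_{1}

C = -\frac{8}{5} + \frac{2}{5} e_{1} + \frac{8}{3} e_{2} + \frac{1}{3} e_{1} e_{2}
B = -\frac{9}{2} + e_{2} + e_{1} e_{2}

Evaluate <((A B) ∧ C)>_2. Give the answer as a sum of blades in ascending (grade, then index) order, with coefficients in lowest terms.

step 1: -\frac{45}{4} - \frac{63}{4} e_{1} - e_{2} + 6 e_{1} e_{2}
step 2: 18 + \frac{207}{10} e_{1} - \frac{142}{5} e_{2} - \frac{1099}{20} e_{1} e_{2}
step 3: -\frac{1099}{20} e_{1} e_{2}
Answer: -\frac{1099}{20} e_{1} e_{2}


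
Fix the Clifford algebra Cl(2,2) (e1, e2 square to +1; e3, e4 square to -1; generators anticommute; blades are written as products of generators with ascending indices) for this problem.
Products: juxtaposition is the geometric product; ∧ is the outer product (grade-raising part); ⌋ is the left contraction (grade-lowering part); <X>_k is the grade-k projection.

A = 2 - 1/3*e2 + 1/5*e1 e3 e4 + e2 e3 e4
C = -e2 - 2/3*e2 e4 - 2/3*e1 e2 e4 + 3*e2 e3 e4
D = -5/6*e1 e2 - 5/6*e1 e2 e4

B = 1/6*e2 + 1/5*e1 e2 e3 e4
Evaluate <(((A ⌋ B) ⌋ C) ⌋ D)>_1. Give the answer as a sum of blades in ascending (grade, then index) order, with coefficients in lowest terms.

step 1: -1/18 + 1/5*e1 + 22/75*e2 + 1/15*e1 e3 e4 + 2/5*e1 e2 e3 e4
step 2: -22/75 + 1/18*e2 - 44/225*e4 + 44/225*e1 e4 - 13/135*e2 e4 + 22/25*e3 e4 + 1/27*e1 e2 e4 - 1/6*e2 e3 e4
step 3: -5/162 + 41/324*e1 + 22/135*e2 + 11/135*e1 e2 + 5/108*e1 e4 + 11/45*e1 e2 e4
step 4: 41/324*e1 + 22/135*e2
Answer: 41/324*e1 + 22/135*e2


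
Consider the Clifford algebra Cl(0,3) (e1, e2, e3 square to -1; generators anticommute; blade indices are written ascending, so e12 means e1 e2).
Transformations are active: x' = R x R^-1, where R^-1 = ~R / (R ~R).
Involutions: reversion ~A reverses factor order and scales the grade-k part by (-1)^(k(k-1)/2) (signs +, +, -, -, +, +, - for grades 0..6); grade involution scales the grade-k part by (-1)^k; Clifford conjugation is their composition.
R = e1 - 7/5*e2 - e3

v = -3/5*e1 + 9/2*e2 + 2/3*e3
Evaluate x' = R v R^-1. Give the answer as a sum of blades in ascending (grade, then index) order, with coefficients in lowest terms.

~R = e1 - 7/5*e2 - e3, and R ~R = -99/25, so R^-1 = ~R / (-99/25).
R v = 227/30 + 183/50*e12 + 1/15*e13 + 107/30*e23
Answer: -4784/1485*e1 + 505/594*e2 + 937/297*e3


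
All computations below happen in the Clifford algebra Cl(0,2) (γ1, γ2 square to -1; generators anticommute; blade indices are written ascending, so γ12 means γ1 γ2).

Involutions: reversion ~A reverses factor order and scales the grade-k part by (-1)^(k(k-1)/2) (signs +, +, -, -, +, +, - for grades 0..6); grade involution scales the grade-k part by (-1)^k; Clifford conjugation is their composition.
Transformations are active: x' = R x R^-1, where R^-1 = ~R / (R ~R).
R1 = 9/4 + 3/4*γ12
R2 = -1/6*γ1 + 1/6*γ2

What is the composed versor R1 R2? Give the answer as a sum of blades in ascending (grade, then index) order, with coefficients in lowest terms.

Distribute over the terms of R1 (each basis-blade product reordered to ascending indices, repeated generators contracted through their squares):
(9/4) R2 = -3/8*γ1 + 3/8*γ2
(3/4*γ12) R2 = -1/8*γ1 - 1/8*γ2
Summing the partial products and collecting blades:
Answer: -1/2*γ1 + 1/4*γ2


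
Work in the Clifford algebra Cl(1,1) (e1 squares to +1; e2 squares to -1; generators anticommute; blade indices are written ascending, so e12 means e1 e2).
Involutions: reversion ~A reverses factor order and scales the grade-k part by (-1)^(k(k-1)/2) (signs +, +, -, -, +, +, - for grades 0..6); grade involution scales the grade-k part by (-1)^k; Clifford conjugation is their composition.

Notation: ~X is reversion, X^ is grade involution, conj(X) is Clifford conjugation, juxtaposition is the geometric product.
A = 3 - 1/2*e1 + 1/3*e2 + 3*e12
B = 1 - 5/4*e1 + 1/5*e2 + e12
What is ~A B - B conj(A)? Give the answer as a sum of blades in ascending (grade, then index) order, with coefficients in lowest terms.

first term: 67/120 - 199/60*e1 - 199/60*e2 + 19/60*e12
second term: -67/120 - 211/60*e1 + 211/60*e2 + 19/60*e12
Answer: 67/60 + 1/5*e1 - 41/6*e2


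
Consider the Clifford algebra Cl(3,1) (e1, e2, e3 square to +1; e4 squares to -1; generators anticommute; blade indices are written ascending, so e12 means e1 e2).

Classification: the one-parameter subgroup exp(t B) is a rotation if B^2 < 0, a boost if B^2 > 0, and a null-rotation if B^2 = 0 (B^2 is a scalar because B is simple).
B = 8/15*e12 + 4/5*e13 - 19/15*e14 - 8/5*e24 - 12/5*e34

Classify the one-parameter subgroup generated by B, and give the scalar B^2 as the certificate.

B^2 term by term: the squares give (8/15)^2*(e12)^2 + (4/5)^2*(e13)^2 + (-19/15)^2*(e14)^2 + (-8/5)^2*(e24)^2 + (-12/5)^2*(e34)^2 = 64/225*(-1) + 16/25*(-1) + 361/225*(+1) + 64/25*(+1) + 144/25*(+1) = 9 (each basis 2-blade squares to minus the product of its generators' squares); cross terms between blades sharing an index anticommute and cancel; the commuting (index-disjoint) pairs give grade-4 terms 2*c*c'*(blade product), which cancel blade by blade — e1234: -64/25 + 64/25 = 0 — confirming B is simple. So B^2 = 9.
Answer: boost, certificate B^2 = 9. One invariant decides it: the square 9 survives every conjugation, and its sign is exactly the classification.


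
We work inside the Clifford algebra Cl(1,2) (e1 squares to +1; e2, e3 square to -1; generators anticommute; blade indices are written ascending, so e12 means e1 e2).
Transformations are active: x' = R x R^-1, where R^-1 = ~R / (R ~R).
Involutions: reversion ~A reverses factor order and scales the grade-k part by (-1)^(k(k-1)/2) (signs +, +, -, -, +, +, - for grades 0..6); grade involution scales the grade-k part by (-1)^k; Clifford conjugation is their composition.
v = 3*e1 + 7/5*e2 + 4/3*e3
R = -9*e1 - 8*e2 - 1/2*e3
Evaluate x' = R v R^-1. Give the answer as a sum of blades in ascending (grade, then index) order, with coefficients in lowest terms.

~R = -9*e1 - 8*e2 - 1/2*e3, and R ~R = 67/4, so R^-1 = ~R / (67/4).
R v = -227/15 + 57/5*e12 - 21/2*e13 - 299/30*e23
Answer: 4443/335*e1 + 13121/1005*e2 - 144/335*e3


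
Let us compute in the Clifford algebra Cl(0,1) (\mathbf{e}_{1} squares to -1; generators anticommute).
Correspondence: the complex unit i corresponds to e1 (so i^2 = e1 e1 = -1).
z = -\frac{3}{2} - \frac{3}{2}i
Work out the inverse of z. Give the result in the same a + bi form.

In blades: z = -\frac{3}{2} - \frac{3}{2} e_{1}.
With qbar = -\frac{3}{2} + \frac{3}{2} e_{1} (scalar fixed, mapped units negated), z qbar = \frac{9}{2} (the sum of squared coefficients), so z^-1 = qbar / (\frac{9}{2}) = -\frac{1}{3} + \frac{1}{3} e_{1}; translating back:
Answer: -\frac{1}{3} + \frac{1}{3}i


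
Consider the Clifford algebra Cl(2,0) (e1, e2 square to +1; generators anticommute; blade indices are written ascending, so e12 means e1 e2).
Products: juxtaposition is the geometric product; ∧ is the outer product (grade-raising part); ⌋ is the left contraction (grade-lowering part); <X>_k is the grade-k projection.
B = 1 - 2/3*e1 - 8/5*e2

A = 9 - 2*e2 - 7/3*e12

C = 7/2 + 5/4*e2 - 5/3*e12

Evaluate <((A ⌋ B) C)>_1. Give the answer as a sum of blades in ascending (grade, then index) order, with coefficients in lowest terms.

step 1: 61/5 - 6*e1 - 72/5*e2
step 2: 247/10 - 45*e1 - 503/20*e2 - 167/6*e12
step 3: -45*e1 - 503/20*e2
Answer: -45*e1 - 503/20*e2


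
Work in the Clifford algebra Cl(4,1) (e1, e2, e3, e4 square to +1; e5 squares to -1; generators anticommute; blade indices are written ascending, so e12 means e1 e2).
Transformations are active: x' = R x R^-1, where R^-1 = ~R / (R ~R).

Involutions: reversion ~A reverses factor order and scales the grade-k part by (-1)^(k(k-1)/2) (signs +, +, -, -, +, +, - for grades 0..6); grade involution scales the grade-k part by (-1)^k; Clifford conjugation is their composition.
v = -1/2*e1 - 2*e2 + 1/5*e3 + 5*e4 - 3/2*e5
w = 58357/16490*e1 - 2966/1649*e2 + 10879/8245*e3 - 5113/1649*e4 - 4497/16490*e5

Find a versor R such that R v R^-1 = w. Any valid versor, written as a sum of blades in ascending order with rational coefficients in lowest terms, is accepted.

Since q(v) = q(w) = 676/25, the sum R = v + w = 25056/8245*e1 - 6264/1649*e2 + 12528/8245*e3 + 3132/1649*e4 - 14616/8245*e5 does the job whenever invertible.
Answer: 25056/8245*e1 - 6264/1649*e2 + 12528/8245*e3 + 3132/1649*e4 - 14616/8245*e5


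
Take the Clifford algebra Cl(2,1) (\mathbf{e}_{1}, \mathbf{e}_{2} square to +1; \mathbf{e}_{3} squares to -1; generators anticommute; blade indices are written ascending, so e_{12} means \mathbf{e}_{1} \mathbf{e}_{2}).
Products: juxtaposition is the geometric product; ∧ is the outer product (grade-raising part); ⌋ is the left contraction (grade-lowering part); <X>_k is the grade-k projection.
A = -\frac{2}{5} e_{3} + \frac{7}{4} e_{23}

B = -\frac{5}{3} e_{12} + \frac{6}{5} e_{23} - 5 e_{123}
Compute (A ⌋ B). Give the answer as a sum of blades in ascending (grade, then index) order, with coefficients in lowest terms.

step 1: \frac{21}{10} - \frac{35}{4} e_{1} - \frac{12}{25} e_{2} - 2 e_{12}
Answer: \frac{21}{10} - \frac{35}{4} e_{1} - \frac{12}{25} e_{2} - 2 e_{12}


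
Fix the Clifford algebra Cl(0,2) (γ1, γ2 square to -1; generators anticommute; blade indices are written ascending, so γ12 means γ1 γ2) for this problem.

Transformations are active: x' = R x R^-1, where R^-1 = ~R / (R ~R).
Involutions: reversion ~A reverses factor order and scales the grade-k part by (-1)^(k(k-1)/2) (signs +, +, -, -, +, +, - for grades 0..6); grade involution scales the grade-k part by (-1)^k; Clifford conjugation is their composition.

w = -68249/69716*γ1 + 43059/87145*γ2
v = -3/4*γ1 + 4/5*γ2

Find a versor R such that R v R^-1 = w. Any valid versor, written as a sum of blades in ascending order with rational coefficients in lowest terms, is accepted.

The midline construction: v and w both square to -481/400, so reflecting in their sum -30134/17429*γ1 + 22555/17429*γ2 exchanges them.
Answer: -30134/17429*γ1 + 22555/17429*γ2


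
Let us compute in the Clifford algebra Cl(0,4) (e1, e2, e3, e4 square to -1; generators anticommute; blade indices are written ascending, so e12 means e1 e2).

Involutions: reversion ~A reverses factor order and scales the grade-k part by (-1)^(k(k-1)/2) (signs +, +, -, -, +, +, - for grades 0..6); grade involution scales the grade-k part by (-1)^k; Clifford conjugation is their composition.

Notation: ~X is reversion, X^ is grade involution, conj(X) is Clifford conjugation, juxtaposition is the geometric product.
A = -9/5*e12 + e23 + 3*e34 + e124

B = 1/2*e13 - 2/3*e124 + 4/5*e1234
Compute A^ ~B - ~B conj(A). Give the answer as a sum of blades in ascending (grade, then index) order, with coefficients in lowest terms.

first term: -2/3 + 4/5*e3 + 6/5*e4 - 19/10*e12 - 23/10*e14 + 9/10*e23 + 36/25*e34 - 2*e123 + 2/3*e134 + 1/2*e234
second term: 2/3 + 4/5*e3 - 6/5*e4 + 29/10*e12 - 7/10*e14 + 9/10*e23 - 36/25*e34 - 2*e123 + 2/3*e134 + 1/2*e234
Answer: -4/3 + 12/5*e4 - 24/5*e12 - 8/5*e14 + 72/25*e34


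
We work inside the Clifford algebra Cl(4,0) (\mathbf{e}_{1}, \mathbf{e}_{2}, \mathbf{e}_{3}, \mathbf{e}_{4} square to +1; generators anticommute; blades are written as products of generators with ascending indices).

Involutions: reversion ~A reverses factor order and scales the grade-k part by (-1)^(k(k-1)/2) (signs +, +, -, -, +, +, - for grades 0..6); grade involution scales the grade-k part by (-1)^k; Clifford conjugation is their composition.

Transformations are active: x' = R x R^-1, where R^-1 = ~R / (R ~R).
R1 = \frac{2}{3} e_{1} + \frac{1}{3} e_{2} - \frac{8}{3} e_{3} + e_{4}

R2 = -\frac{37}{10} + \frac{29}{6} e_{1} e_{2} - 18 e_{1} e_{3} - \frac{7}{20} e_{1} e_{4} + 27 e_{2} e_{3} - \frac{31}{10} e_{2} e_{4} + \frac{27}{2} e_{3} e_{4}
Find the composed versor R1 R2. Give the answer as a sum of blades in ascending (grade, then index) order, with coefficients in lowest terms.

Distribute over the terms of R1 (each basis-blade product reordered to ascending indices, repeated generators contracted through their squares):
(\frac{2}{3} e_{1}) R2 = -\frac{37}{15} e_{1} + \frac{29}{9} e_{2} - 12 e_{3} - \frac{7}{30} e_{4} + 18 e_{1} e_{2} e_{3} - \frac{31}{15} e_{1} e_{2} e_{4} + 9 e_{1} e_{3} e_{4}
(\frac{1}{3} e_{2}) R2 = -\frac{29}{18} e_{1} - \frac{37}{30} e_{2} + 9 e_{3} - \frac{31}{30} e_{4} + 6 e_{1} e_{2} e_{3} + \frac{7}{60} e_{1} e_{2} e_{4} + \frac{9}{2} e_{2} e_{3} e_{4}
(-\frac{8}{3} e_{3}) R2 = -48 e_{1} + 72 e_{2} + \frac{148}{15} e_{3} - 36 e_{4} - \frac{116}{9} e_{1} e_{2} e_{3} - \frac{14}{15} e_{1} e_{3} e_{4} - \frac{124}{15} e_{2} e_{3} e_{4}
(e_{4}) R2 = \frac{7}{20} e_{1} + \frac{31}{10} e_{2} - \frac{27}{2} e_{3} - \frac{37}{10} e_{4} + \frac{29}{6} e_{1} e_{2} e_{4} - 18 e_{1} e_{3} e_{4} + 27 e_{2} e_{3} e_{4}
Summing the partial products and collecting blades:
Answer: -\frac{9311}{180} e_{1} + \frac{3469}{45} e_{2} - \frac{199}{30} e_{3} - \frac{1229}{30} e_{4} + \frac{100}{9} e_{1} e_{2} e_{3} + \frac{173}{60} e_{1} e_{2} e_{4} - \frac{149}{15} e_{1} e_{3} e_{4} + \frac{697}{30} e_{2} e_{3} e_{4}


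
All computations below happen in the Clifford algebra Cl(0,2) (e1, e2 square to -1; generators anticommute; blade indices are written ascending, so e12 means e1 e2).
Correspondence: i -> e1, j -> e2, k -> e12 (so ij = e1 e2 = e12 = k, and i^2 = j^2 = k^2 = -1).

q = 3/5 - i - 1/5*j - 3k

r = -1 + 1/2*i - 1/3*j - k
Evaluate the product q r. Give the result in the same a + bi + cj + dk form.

In blades: q = 3/5 - e1 - 1/5*e2 - 3*e12, r = -1 + 1/2*e1 - 1/3*e2 - e12.
Distribute q over r term by term (generator squares from the signature, products reordered to ascending indices): (3/5)*r = -3/5 + 3/10*e1 - 1/5*e2 - 3/5*e12; (-e1)*r = 1/2 + e1 - e2 + 1/3*e12; (-1/5*e2)*r = -1/15 + 1/5*e1 + 1/5*e2 + 1/10*e12; (-3*e12)*r = -3 - e1 - 3/2*e2 + 3*e12.
Sum: -19/6 + 1/2*e1 - 5/2*e2 + 17/6*e12; translating back through the correspondence:
Answer: -19/6 + 1/2*i - 5/2*j + 17/6*k


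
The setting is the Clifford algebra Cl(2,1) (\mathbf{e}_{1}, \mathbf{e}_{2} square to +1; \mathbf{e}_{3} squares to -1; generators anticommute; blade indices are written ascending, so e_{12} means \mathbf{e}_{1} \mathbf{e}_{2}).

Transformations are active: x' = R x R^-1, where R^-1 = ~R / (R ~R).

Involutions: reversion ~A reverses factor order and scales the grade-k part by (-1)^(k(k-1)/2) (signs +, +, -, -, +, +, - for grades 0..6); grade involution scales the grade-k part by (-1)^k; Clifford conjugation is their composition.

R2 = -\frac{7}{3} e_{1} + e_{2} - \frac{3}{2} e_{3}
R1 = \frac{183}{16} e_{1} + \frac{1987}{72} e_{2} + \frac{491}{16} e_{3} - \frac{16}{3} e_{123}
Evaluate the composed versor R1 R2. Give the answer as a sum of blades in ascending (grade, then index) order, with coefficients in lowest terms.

Distribute over the terms of R2 (each basis-blade product reordered to ascending indices, repeated generators contracted through their squares):
R1 (-\frac{7}{3} e_{1}) = -\frac{427}{16} + \frac{13909}{216} e_{12} + \frac{3437}{48} e_{13} + \frac{112}{9} e_{23}
R1 (e_{2}) = \frac{1987}{72} + \frac{183}{16} e_{12} + \frac{16}{3} e_{13} - \frac{491}{16} e_{23}
R1 (-\frac{3}{2} e_{3}) = \frac{1473}{32} - 8 e_{12} - \frac{549}{32} e_{13} - \frac{1987}{48} e_{23}
Summing the partial products and collecting blades:
Answer: \frac{13519}{288} + \frac{29303}{432} e_{12} + \frac{1913}{32} e_{13} - \frac{2147}{36} e_{23}


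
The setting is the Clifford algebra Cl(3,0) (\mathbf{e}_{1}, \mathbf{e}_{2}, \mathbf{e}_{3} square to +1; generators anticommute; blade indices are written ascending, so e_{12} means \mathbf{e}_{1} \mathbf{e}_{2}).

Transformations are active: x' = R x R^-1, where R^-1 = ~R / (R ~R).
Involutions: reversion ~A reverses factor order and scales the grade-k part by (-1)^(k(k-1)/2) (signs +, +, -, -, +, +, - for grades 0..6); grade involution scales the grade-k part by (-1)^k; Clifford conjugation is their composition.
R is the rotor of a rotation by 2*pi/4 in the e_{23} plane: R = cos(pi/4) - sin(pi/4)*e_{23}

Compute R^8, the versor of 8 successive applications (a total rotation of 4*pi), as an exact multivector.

Because a rotor carries half the rotation angle, composing 8 copies of this e_{23}-plane rotor multiplies the phase: 8*(pi/4) = 2 \pi, hence R^8 = cos(2 \pi) - sin(2 \pi)*e_{23}.
cos(2 \pi) = 1 and sin(2 \pi) = 0, so R^8 = 1. The total rotation 4*pi is 2 full turns, so every vector returns to itself, yet the rotor is +1, back on the identity sheet (an even number of 2*pi turns).
Answer: 1


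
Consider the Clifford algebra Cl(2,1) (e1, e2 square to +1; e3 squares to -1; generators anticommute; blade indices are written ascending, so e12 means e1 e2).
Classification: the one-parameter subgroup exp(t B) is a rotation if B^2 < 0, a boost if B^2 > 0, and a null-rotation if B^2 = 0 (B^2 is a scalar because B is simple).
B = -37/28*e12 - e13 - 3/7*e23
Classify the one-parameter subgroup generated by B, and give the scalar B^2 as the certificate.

B^2 term by term: the squares give (-37/28)^2*(e12)^2 + (-1)^2*(e13)^2 + (-3/7)^2*(e23)^2 = 1369/784*(-1) + 1*(+1) + 9/49*(+1) = -9/16 (each basis 2-blade squares to minus the product of its generators' squares); cross terms between blades sharing an index anticommute and cancel. So B^2 = -9/16.
Answer: rotation, certificate B^2 = -9/16. Why this suffices: the scalar -9/16 survives any versor conjugation, so its sign alone determines the class however B is presented.
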